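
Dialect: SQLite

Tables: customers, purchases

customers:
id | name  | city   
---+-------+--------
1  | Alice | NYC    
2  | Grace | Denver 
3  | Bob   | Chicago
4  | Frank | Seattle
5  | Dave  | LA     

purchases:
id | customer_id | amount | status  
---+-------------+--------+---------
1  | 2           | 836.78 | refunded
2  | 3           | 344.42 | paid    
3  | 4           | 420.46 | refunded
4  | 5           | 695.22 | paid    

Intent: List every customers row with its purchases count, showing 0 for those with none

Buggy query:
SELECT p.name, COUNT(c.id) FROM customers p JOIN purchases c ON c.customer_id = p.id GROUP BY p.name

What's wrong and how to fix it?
Bug: An inner join excludes parents with zero children

Fix: Use LEFT JOIN so parents without children still appear (COUNT(c.id) gives 0)

Corrected query:
SELECT p.name, COUNT(c.id) FROM customers p LEFT JOIN purchases c ON c.customer_id = p.id GROUP BY p.name

Result:
name  | COUNT(c.id)
------+------------
Alice | 0          
Bob   | 1          
Dave  | 1          
Frank | 1          
Grace | 1          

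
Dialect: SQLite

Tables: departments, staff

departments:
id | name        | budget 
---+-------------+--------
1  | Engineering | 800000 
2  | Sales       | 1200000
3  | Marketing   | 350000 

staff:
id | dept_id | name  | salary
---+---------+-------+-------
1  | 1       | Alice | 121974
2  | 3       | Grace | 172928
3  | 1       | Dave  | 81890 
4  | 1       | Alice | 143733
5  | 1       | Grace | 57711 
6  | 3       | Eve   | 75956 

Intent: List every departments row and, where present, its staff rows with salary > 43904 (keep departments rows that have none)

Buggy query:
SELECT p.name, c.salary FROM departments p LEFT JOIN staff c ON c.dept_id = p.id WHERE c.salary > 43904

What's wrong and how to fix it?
Bug: Filtering c.salary in WHERE discards the NULL rows produced by LEFT JOIN, turning it into an inner join

Fix: Move the right-table condition into the ON clause so unmatched parents are kept

Corrected query:
SELECT p.name, c.salary FROM departments p LEFT JOIN staff c ON c.dept_id = p.id AND c.salary > 43904

Result:
name        | salary
------------+-------
Engineering | 57711 
Engineering | 81890 
Engineering | 121974
Engineering | 143733
Sales       | NULL  
Marketing   | 75956 
Marketing   | 172928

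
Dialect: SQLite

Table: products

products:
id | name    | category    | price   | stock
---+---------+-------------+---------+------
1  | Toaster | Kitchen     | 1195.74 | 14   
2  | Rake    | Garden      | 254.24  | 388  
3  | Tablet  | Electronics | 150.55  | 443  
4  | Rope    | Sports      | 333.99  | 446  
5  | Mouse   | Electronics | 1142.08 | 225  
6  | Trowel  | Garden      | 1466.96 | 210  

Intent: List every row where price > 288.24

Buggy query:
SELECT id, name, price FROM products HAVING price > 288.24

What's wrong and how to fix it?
Bug: HAVING filters the output of aggregation, but this query has no GROUP BY and no aggregate functions, so SQLite rejects it (HAVING clause on a non-aggregate query); the condition here is per row

Fix: Use WHERE for row-level filtering

Corrected query:
SELECT id, name, price FROM products WHERE price > 288.24

Result:
id | name    | price  
---+---------+--------
1  | Toaster | 1195.74
4  | Rope    | 333.99 
5  | Mouse   | 1142.08
6  | Trowel  | 1466.96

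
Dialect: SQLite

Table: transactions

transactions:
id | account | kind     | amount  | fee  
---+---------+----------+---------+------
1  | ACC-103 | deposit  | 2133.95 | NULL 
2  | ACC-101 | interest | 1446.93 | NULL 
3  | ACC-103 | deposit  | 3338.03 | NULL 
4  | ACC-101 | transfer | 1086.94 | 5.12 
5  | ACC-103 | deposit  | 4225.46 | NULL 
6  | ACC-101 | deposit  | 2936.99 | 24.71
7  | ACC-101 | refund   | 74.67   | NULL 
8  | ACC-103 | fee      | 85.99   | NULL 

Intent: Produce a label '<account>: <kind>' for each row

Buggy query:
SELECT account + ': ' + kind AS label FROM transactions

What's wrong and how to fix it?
Bug: '+' is numeric addition; on text columns SQLite converts them to 0 instead of concatenating

Fix: Replace + with || to concatenate text

Corrected query:
SELECT account || ': ' || kind AS label FROM transactions

Result:
label            
-----------------
ACC-103: deposit 
ACC-101: interest
ACC-103: deposit 
ACC-101: transfer
ACC-103: deposit 
ACC-101: deposit 
ACC-101: refund  
ACC-103: fee     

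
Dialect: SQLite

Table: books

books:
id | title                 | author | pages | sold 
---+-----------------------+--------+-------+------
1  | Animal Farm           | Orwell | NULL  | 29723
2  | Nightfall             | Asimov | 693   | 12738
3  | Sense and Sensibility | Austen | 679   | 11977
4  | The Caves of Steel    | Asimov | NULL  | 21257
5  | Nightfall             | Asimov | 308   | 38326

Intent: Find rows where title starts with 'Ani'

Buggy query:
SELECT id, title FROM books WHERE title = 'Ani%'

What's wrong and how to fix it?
Bug: '=' compares the literal string including the % character; pattern matching needs LIKE

Fix: Replace '=' with LIKE so 'Ani%' is treated as a pattern

Corrected query:
SELECT id, title FROM books WHERE title LIKE 'Ani%'

Result:
id | title      
---+------------
1  | Animal Farm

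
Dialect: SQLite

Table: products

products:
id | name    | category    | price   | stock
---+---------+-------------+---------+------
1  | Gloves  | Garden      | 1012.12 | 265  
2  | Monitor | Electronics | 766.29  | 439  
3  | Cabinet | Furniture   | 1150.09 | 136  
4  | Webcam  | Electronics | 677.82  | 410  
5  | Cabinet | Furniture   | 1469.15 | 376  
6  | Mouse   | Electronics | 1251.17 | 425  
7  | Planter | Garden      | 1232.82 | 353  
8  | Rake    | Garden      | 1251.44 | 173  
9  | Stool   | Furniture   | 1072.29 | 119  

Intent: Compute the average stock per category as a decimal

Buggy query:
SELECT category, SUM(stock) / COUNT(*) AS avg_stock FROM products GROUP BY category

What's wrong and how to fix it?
Bug: Both operands are integers, so '/' performs integer division and truncates

Fix: Cast one side to REAL so the division keeps the fractional part

Corrected query:
SELECT category, SUM(stock) * 1.0 / COUNT(*) AS avg_stock FROM products GROUP BY category

Result:
category    | avg_stock 
------------+-----------
Electronics | 424.666667
Furniture   | 210.333333
Garden      | 263.666667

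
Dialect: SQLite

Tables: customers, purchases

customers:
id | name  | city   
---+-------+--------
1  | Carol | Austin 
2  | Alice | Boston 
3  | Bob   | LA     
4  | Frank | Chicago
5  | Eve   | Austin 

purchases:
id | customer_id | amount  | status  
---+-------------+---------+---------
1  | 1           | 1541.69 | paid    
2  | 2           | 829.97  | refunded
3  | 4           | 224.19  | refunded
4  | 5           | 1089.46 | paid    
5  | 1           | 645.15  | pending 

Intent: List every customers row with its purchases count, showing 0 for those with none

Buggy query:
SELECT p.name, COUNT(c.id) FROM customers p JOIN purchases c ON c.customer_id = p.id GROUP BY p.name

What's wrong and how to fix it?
Bug: An inner join excludes parents with zero children

Fix: Use LEFT JOIN so parents without children still appear (COUNT(c.id) gives 0)

Corrected query:
SELECT p.name, COUNT(c.id) FROM customers p LEFT JOIN purchases c ON c.customer_id = p.id GROUP BY p.name

Result:
name  | COUNT(c.id)
------+------------
Alice | 1          
Bob   | 0          
Carol | 2          
Eve   | 1          
Frank | 1          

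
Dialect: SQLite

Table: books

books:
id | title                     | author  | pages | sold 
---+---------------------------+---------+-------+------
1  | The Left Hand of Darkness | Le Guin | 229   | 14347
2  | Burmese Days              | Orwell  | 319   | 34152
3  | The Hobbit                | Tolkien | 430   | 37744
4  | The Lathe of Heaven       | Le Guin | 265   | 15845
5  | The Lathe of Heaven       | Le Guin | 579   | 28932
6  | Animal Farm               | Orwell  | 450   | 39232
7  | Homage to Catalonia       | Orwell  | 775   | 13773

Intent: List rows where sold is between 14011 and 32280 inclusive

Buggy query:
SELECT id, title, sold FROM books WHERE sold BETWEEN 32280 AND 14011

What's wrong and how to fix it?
Bug: BETWEEN expects the lower bound first; with 32280 AND 14011 the range is empty

Fix: Swap the bounds so the smaller value comes first

Corrected query:
SELECT id, title, sold FROM books WHERE sold BETWEEN 14011 AND 32280

Result:
id | title                     | sold 
---+---------------------------+------
1  | The Left Hand of Darkness | 14347
4  | The Lathe of Heaven       | 15845
5  | The Lathe of Heaven       | 28932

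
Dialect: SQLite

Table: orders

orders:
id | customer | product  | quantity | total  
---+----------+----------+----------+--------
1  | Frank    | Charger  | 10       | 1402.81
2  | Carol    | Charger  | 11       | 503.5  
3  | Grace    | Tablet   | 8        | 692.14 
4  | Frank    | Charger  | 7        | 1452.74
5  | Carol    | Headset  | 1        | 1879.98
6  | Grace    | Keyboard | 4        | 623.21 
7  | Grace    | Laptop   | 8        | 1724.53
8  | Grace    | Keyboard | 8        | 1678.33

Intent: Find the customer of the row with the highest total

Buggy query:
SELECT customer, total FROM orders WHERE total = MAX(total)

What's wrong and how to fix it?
Bug: WHERE is evaluated per row; an aggregate over the whole table isn't defined there

Fix: Use a subquery: WHERE total = (SELECT MAX(total) FROM orders)

Corrected query:
SELECT customer, total FROM orders WHERE total = (SELECT MAX(total) FROM orders)

Result:
customer | total  
---------+--------
Carol    | 1879.98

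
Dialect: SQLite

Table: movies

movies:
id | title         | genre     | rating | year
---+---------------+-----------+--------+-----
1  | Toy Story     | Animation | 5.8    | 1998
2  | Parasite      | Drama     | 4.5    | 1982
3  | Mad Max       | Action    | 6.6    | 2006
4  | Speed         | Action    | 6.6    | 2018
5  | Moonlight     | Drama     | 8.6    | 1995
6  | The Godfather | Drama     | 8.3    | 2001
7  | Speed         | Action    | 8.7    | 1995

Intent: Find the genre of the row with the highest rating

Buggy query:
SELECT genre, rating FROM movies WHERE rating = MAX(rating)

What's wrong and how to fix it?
Bug: WHERE is evaluated per row; an aggregate over the whole table isn't defined there

Fix: Use a subquery: WHERE rating = (SELECT MAX(rating) FROM movies)

Corrected query:
SELECT genre, rating FROM movies WHERE rating = (SELECT MAX(rating) FROM movies)

Result:
genre  | rating
-------+-------
Action | 8.7   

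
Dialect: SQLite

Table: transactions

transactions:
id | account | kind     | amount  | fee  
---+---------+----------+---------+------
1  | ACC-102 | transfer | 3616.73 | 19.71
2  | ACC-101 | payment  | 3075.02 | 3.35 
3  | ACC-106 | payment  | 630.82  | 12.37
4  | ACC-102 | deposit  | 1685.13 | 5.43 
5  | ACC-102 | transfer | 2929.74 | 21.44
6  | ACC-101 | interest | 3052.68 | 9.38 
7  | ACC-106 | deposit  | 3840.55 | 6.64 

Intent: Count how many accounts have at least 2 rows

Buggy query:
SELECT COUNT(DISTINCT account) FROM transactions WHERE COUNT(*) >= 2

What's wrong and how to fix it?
Bug: COUNT(*) cannot appear in WHERE; the per-group count doesn't exist yet

Fix: Use a subquery that GROUPs and filters with HAVING, then count its rows

Corrected query:
SELECT COUNT(*) FROM (SELECT account FROM transactions GROUP BY account HAVING COUNT(*) >= 2)

Result:
COUNT(*)
--------
3       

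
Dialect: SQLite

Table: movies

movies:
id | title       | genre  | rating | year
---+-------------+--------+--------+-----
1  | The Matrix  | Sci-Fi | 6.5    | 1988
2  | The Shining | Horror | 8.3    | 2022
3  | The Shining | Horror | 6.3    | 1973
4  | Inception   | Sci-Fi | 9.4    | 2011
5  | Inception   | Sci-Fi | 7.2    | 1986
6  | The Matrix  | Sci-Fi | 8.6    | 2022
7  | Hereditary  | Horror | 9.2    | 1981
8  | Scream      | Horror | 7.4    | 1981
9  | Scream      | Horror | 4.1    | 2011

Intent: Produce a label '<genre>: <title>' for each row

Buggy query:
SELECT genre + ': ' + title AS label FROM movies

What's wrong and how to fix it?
Bug: '+' is numeric addition; on text columns SQLite converts them to 0 instead of concatenating

Fix: Use the || operator for string concatenation

Corrected query:
SELECT genre || ': ' || title AS label FROM movies

Result:
label              
-------------------
Sci-Fi: The Matrix 
Horror: The Shining
Horror: The Shining
Sci-Fi: Inception  
Sci-Fi: Inception  
Sci-Fi: The Matrix 
Horror: Hereditary 
Horror: Scream     
Horror: Scream     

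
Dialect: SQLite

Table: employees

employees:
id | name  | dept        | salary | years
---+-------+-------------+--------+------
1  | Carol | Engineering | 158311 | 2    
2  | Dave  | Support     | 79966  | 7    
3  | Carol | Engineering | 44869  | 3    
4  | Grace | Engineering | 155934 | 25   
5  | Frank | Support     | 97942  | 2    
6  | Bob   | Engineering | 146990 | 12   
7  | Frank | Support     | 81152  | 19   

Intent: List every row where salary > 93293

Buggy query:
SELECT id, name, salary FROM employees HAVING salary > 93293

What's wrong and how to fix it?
Bug: HAVING filters the output of aggregation, but this query has no GROUP BY and no aggregate functions, so SQLite rejects it (HAVING clause on a non-aggregate query); the condition here is per row

Fix: Use WHERE for row-level filtering

Corrected query:
SELECT id, name, salary FROM employees WHERE salary > 93293

Result:
id | name  | salary
---+-------+-------
1  | Carol | 158311
4  | Grace | 155934
5  | Frank | 97942 
6  | Bob   | 146990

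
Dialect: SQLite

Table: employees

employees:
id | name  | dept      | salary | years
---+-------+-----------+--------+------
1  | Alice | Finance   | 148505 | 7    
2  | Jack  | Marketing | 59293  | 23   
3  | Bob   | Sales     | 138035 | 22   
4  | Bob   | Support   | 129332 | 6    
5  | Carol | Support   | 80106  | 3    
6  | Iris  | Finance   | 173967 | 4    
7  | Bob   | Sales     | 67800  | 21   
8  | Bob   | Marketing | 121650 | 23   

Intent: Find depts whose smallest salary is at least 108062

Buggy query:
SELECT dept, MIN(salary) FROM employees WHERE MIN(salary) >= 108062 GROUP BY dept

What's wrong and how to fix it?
Bug: MIN() in WHERE is a misuse of aggregate

Fix: Use HAVING for the per-group MIN condition

Corrected query:
SELECT dept, MIN(salary) FROM employees GROUP BY dept HAVING MIN(salary) >= 108062

Result:
dept    | MIN(salary)
--------+------------
Finance | 148505     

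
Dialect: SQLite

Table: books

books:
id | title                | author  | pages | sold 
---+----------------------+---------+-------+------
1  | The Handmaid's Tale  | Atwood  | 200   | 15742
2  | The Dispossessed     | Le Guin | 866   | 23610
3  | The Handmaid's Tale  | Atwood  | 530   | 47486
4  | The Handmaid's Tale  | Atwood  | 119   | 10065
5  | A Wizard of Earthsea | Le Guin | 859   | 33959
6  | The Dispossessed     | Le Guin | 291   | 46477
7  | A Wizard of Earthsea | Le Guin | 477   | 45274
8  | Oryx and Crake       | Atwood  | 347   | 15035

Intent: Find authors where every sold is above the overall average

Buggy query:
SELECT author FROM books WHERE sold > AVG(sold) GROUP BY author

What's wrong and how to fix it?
Bug: WHERE evaluates per row before aggregation, so AVG() is unavailable

Fix: Compute the overall average in a scalar subquery and compare each group's MIN against it in HAVING

Corrected query:
SELECT author FROM books GROUP BY author HAVING MIN(sold) > (SELECT AVG(sold) FROM books)

Result:
(no rows)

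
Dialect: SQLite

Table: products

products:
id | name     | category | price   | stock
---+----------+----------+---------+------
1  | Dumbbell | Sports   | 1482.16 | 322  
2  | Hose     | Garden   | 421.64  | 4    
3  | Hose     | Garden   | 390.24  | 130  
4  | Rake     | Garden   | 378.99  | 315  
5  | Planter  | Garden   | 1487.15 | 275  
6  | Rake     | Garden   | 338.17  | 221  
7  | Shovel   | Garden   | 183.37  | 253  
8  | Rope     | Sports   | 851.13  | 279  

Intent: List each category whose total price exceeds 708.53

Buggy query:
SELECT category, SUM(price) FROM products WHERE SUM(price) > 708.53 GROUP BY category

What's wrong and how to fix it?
Bug: SUM(price) is an aggregate, but WHERE filters rows before aggregation

Fix: Move the aggregate condition to a HAVING clause

Corrected query:
SELECT category, SUM(price) FROM products GROUP BY category HAVING SUM(price) > 708.53

Result:
category | SUM(price)
---------+-----------
Garden   | 3199.56   
Sports   | 2333.29   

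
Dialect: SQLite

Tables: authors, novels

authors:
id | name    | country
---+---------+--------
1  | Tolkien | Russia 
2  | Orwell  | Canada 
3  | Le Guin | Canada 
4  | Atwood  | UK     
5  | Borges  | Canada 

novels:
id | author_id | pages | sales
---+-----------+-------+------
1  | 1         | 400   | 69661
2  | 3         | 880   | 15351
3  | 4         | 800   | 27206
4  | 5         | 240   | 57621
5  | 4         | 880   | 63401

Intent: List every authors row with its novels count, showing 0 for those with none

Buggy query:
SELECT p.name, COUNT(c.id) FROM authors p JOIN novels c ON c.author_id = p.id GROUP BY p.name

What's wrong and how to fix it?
Bug: An inner join excludes parents with zero children

Fix: Use LEFT JOIN so parents without children still appear (COUNT(c.id) gives 0)

Corrected query:
SELECT p.name, COUNT(c.id) FROM authors p LEFT JOIN novels c ON c.author_id = p.id GROUP BY p.name

Result:
name    | COUNT(c.id)
--------+------------
Atwood  | 2          
Borges  | 1          
Le Guin | 1          
Orwell  | 0          
Tolkien | 1          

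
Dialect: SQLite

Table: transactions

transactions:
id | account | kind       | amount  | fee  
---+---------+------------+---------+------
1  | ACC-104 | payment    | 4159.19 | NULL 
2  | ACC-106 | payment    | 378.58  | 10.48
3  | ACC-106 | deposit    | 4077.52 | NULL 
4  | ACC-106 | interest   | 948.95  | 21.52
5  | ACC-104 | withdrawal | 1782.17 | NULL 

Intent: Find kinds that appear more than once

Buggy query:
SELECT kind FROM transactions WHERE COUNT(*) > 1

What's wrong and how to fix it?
Bug: WHERE can't reference COUNT(*); aggregates are computed after WHERE

Fix: GROUP BY kind, then filter groups with HAVING COUNT(*) > 1

Corrected query:
SELECT kind FROM transactions GROUP BY kind HAVING COUNT(*) > 1

Result:
kind   
-------
payment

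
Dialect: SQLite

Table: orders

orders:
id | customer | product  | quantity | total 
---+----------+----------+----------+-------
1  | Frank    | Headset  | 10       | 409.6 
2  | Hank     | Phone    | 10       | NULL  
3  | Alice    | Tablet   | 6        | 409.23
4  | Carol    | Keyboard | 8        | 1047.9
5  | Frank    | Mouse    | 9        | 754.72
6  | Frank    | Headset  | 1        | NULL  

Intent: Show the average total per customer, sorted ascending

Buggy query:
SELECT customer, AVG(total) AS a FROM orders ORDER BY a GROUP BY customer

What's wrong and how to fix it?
Bug: ORDER BY appears before GROUP BY; SQL clause order requires GROUP BY first

Fix: Reorder: SELECT … FROM … GROUP BY … ORDER BY …

Corrected query:
SELECT customer, AVG(total) AS a FROM orders GROUP BY customer ORDER BY a

Result:
customer | a     
---------+-------
Hank     | NULL  
Alice    | 409.23
Frank    | 582.16
Carol    | 1047.9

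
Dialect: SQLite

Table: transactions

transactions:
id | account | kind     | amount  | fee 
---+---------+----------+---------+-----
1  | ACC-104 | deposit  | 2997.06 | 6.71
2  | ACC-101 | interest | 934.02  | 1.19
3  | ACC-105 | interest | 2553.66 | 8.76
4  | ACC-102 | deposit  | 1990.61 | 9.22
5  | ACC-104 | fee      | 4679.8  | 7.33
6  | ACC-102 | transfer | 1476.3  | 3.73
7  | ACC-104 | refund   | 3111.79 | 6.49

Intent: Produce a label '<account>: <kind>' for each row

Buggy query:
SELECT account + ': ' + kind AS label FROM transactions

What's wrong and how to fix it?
Bug: '+' is numeric addition; on text columns SQLite converts them to 0 instead of concatenating

Fix: Replace + with || to concatenate text

Corrected query:
SELECT account || ': ' || kind AS label FROM transactions

Result:
label            
-----------------
ACC-104: deposit 
ACC-101: interest
ACC-105: interest
ACC-102: deposit 
ACC-104: fee     
ACC-102: transfer
ACC-104: refund  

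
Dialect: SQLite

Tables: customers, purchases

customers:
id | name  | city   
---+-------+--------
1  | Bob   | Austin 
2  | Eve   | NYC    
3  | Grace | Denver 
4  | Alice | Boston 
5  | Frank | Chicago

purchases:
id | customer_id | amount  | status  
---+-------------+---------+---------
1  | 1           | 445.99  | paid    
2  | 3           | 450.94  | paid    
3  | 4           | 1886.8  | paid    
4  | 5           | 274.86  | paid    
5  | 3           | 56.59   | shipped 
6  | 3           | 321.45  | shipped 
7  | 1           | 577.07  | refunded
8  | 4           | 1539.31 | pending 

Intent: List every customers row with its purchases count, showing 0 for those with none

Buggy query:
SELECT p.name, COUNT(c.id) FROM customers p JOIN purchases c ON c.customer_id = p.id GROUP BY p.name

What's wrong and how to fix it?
Bug: An inner join excludes parents with zero children

Fix: Switch to LEFT JOIN to retain unmatched parent rows

Corrected query:
SELECT p.name, COUNT(c.id) FROM customers p LEFT JOIN purchases c ON c.customer_id = p.id GROUP BY p.name

Result:
name  | COUNT(c.id)
------+------------
Alice | 2          
Bob   | 2          
Eve   | 0          
Frank | 1          
Grace | 3          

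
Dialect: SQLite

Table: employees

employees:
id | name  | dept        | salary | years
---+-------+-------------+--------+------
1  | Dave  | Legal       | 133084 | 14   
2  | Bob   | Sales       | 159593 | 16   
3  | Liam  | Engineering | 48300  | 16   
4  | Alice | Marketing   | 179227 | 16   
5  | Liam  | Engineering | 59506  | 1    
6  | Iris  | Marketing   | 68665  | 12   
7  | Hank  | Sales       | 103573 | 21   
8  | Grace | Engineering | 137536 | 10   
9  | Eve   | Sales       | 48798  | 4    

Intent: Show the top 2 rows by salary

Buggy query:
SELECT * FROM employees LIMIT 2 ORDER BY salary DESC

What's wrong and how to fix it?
Bug: ORDER BY cannot follow LIMIT; LIMIT is the final clause

Fix: Sort with ORDER BY, then apply LIMIT

Corrected query:
SELECT * FROM employees ORDER BY salary DESC LIMIT 2

Result:
id | name  | dept      | salary | years
---+-------+-----------+--------+------
4  | Alice | Marketing | 179227 | 16   
2  | Bob   | Sales     | 159593 | 16   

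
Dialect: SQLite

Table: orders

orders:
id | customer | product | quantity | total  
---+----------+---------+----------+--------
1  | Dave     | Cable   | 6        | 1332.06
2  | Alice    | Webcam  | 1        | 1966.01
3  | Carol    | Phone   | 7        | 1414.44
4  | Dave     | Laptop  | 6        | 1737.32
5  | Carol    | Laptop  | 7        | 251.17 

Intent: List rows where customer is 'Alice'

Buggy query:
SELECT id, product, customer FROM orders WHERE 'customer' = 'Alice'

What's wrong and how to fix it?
Bug: Single quotes denote string literals in SQL; the column name is being compared as a constant string

Fix: Remove the quotes around the column name (or use double quotes for an identifier)

Corrected query:
SELECT id, product, customer FROM orders WHERE customer = 'Alice'

Result:
id | product | customer
---+---------+---------
2  | Webcam  | Alice   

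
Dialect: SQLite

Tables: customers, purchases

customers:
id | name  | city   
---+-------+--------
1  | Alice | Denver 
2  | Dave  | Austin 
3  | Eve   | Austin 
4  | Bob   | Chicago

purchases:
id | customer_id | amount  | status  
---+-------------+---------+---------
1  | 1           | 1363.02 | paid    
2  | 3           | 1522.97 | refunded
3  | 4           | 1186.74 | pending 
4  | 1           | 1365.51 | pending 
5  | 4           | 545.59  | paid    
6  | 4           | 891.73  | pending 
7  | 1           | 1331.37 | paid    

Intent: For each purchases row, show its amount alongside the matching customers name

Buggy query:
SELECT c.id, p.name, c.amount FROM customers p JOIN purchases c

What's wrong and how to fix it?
Bug: JOIN with no ON clause produces a cartesian product; every purchases row pairs with every customers row

Fix: Specify the join condition linking the foreign key to the parent id

Corrected query:
SELECT c.id, p.name, c.amount FROM customers p JOIN purchases c ON c.customer_id = p.id

Result:
id | name  | amount 
---+-------+--------
1  | Alice | 1363.02
2  | Eve   | 1522.97
3  | Bob   | 1186.74
4  | Alice | 1365.51
5  | Bob   | 545.59 
6  | Bob   | 891.73 
7  | Alice | 1331.37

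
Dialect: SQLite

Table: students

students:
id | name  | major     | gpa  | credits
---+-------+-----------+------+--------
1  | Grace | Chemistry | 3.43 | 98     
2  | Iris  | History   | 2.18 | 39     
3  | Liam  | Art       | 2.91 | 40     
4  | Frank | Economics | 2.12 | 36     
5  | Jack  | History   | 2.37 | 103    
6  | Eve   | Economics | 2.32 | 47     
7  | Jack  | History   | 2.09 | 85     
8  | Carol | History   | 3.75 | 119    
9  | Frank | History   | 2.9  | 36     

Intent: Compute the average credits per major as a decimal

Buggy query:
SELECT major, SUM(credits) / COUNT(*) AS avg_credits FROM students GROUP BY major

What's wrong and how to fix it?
Bug: Both operands are integers, so '/' performs integer division and truncates

Fix: Multiply by 1.0 (or CAST to REAL) to force floating-point division

Corrected query:
SELECT major, SUM(credits) * 1.0 / COUNT(*) AS avg_credits FROM students GROUP BY major

Result:
major     | avg_credits
----------+------------
Art       | 40         
Chemistry | 98         
Economics | 41.5       
History   | 76.4       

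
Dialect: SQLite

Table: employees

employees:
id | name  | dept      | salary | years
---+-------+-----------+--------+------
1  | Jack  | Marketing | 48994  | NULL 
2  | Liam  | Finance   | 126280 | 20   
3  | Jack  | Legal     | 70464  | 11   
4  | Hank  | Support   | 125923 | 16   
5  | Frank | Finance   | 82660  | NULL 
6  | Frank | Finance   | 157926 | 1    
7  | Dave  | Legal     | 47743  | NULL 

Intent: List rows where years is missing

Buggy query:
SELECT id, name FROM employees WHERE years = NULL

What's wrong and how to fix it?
Bug: Comparing to NULL with '=' never matches; NULL = NULL is unknown, not true

Fix: Replace '= NULL' with 'IS NULL'

Corrected query:
SELECT id, name FROM employees WHERE years IS NULL

Result:
id | name 
---+------
1  | Jack 
5  | Frank
7  | Dave 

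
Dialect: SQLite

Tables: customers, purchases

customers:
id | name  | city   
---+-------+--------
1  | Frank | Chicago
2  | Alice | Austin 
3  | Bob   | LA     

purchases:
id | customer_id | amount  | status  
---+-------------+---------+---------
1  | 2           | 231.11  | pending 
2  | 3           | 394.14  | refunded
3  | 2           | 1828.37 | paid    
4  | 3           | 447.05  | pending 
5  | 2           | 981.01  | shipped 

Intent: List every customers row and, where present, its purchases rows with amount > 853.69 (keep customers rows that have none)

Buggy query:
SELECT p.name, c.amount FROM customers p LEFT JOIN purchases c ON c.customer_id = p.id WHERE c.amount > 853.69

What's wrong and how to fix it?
Bug: A WHERE condition on the right-hand table after LEFT JOIN drops unmatched parents

Fix: Put 'c.amount > 853.69' in the JOIN's ON clause instead of WHERE

Corrected query:
SELECT p.name, c.amount FROM customers p LEFT JOIN purchases c ON c.customer_id = p.id AND c.amount > 853.69

Result:
name  | amount 
------+--------
Frank | NULL   
Alice | 981.01 
Alice | 1828.37
Bob   | NULL   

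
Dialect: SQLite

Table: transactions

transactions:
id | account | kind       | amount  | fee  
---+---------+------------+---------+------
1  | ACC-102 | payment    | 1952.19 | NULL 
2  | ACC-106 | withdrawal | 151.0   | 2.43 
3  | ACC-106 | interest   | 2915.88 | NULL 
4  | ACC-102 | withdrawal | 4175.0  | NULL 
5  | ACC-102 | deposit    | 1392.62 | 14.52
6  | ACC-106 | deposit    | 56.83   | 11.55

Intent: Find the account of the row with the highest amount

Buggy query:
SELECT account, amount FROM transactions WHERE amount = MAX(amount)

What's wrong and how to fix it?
Bug: MAX(amount) is an aggregate and cannot be used directly in WHERE

Fix: Wrap MAX in a scalar subquery so WHERE compares against a single value

Corrected query:
SELECT account, amount FROM transactions WHERE amount = (SELECT MAX(amount) FROM transactions)

Result:
account | amount
--------+-------
ACC-102 | 4175  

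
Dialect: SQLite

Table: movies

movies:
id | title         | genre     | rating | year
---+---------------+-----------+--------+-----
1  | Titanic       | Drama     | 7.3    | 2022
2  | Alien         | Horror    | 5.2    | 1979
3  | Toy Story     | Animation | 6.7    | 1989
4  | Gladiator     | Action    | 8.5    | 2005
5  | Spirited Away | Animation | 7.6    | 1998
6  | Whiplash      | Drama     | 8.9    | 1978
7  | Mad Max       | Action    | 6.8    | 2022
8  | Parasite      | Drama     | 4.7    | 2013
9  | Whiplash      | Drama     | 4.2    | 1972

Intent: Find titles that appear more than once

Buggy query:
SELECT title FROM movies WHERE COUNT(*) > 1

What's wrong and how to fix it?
Bug: COUNT(*) is an aggregate and cannot be used in WHERE

Fix: Group first, then use HAVING for the count condition

Corrected query:
SELECT title FROM movies GROUP BY title HAVING COUNT(*) > 1

Result:
title   
--------
Whiplash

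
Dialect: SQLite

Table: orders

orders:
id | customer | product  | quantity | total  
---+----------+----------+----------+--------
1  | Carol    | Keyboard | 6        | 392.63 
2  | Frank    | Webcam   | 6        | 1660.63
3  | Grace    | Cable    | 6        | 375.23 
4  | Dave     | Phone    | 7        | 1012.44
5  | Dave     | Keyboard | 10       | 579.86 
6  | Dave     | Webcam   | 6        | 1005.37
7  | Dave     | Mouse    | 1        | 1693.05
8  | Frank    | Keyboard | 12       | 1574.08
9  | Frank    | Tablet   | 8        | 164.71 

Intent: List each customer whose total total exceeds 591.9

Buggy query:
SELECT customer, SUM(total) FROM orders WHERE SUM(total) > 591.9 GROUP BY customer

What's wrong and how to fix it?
Bug: Aggregate functions cannot appear in a WHERE clause

Fix: Move the aggregate condition to a HAVING clause

Corrected query:
SELECT customer, SUM(total) FROM orders GROUP BY customer HAVING SUM(total) > 591.9

Result:
customer | SUM(total)
---------+-----------
Dave     | 4290.72   
Frank    | 3399.42   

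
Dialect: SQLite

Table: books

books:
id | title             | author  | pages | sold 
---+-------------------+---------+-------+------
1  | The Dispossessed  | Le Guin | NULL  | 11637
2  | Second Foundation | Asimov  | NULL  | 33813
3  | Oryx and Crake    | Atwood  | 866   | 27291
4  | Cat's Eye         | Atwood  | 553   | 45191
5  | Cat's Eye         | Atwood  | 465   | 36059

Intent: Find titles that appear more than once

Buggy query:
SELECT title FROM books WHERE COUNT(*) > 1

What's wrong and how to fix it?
Bug: WHERE can't reference COUNT(*); aggregates are computed after WHERE

Fix: Group first, then use HAVING for the count condition

Corrected query:
SELECT title FROM books GROUP BY title HAVING COUNT(*) > 1

Result:
title    
---------
Cat's Eye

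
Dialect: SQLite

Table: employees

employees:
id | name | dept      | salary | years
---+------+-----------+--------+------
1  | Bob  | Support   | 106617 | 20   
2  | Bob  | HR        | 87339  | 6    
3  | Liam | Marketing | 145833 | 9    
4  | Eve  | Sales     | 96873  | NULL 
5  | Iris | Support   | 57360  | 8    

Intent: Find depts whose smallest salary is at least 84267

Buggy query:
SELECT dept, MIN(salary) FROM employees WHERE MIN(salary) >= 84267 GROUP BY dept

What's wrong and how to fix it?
Bug: Aggregates like MIN are computed per group after WHERE runs

Fix: Replace WHERE with HAVING after the GROUP BY

Corrected query:
SELECT dept, MIN(salary) FROM employees GROUP BY dept HAVING MIN(salary) >= 84267

Result:
dept      | MIN(salary)
----------+------------
HR        | 87339      
Marketing | 145833     
Sales     | 96873      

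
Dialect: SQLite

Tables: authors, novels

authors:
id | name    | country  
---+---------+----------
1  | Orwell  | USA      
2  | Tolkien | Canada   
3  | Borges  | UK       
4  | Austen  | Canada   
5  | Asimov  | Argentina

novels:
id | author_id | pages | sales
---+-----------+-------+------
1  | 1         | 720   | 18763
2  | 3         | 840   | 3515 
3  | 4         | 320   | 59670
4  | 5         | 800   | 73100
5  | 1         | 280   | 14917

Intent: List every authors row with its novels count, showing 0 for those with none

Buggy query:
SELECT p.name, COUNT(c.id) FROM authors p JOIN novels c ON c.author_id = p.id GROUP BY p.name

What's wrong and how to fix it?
Bug: An inner join excludes parents with zero children

Fix: Switch to LEFT JOIN to retain unmatched parent rows

Corrected query:
SELECT p.name, COUNT(c.id) FROM authors p LEFT JOIN novels c ON c.author_id = p.id GROUP BY p.name

Result:
name    | COUNT(c.id)
--------+------------
Asimov  | 1          
Austen  | 1          
Borges  | 1          
Orwell  | 2          
Tolkien | 0          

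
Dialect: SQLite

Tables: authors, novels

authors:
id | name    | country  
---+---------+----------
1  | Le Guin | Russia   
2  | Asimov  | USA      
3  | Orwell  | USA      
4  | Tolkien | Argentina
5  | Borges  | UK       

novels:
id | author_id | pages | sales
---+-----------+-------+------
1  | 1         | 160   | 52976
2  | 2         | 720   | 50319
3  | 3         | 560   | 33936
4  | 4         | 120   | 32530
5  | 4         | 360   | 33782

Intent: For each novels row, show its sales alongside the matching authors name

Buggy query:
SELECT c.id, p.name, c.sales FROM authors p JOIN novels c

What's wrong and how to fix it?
Bug: Missing join condition: each novels row is matched to all authors rows instead of just its own

Fix: Specify the join condition linking the foreign key to the parent id

Corrected query:
SELECT c.id, p.name, c.sales FROM authors p JOIN novels c ON c.author_id = p.id

Result:
id | name    | sales
---+---------+------
1  | Le Guin | 52976
2  | Asimov  | 50319
3  | Orwell  | 33936
4  | Tolkien | 32530
5  | Tolkien | 33782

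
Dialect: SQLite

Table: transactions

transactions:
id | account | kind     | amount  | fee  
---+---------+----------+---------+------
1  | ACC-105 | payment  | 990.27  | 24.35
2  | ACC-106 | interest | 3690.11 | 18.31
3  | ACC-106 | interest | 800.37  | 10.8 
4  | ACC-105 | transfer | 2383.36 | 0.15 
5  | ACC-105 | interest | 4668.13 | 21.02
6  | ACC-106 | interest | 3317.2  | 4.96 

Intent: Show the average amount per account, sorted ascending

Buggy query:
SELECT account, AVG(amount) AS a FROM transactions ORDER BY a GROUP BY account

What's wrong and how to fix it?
Bug: ORDER BY appears before GROUP BY; SQL clause order requires GROUP BY first

Fix: Reorder: SELECT … FROM … GROUP BY … ORDER BY …

Corrected query:
SELECT account, AVG(amount) AS a FROM transactions GROUP BY account ORDER BY a

Result:
account | a          
--------+------------
ACC-106 | 2602.56    
ACC-105 | 2680.586667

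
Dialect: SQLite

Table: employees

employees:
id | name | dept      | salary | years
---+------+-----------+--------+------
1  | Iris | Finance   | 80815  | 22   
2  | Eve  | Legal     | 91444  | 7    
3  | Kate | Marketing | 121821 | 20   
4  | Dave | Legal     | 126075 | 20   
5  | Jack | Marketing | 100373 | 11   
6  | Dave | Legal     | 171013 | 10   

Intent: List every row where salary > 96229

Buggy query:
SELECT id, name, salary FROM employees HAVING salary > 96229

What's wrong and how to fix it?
Bug: HAVING filters the output of aggregation, but this query has no GROUP BY and no aggregate functions, so SQLite rejects it (HAVING clause on a non-aggregate query); the condition here is per row

Fix: Replace HAVING with WHERE since the condition applies to individual rows

Corrected query:
SELECT id, name, salary FROM employees WHERE salary > 96229

Result:
id | name | salary
---+------+-------
3  | Kate | 121821
4  | Dave | 126075
5  | Jack | 100373
6  | Dave | 171013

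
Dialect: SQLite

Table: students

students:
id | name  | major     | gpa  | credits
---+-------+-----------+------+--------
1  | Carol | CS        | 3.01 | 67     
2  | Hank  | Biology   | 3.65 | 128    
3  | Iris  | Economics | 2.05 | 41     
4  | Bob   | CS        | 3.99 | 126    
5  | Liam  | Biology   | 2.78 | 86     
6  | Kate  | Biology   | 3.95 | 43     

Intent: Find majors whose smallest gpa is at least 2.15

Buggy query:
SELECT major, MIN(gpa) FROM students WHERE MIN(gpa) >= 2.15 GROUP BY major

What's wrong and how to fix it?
Bug: MIN() in WHERE is a misuse of aggregate

Fix: Use HAVING for the per-group MIN condition

Corrected query:
SELECT major, MIN(gpa) FROM students GROUP BY major HAVING MIN(gpa) >= 2.15

Result:
major   | MIN(gpa)
--------+---------
Biology | 2.78    
CS      | 3.01    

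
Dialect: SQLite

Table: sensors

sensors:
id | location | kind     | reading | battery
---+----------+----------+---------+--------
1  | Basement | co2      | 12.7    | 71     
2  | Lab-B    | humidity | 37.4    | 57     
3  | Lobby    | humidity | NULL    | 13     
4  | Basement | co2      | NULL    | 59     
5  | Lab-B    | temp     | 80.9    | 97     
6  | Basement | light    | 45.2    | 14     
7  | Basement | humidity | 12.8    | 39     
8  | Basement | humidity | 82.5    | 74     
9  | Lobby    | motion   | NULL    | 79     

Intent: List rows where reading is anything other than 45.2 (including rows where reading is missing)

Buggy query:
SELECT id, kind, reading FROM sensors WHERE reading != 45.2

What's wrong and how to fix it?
Bug: Inequality against NULL is unknown, not true; rows with NULL are dropped

Fix: Handle NULL separately with IS NULL alongside the inequality

Corrected query:
SELECT id, kind, reading FROM sensors WHERE reading != 45.2 OR reading IS NULL

Result:
id | kind     | reading
---+----------+--------
1  | co2      | 12.7   
2  | humidity | 37.4   
3  | humidity | NULL   
4  | co2      | NULL   
5  | temp     | 80.9   
7  | humidity | 12.8   
8  | humidity | 82.5   
9  | motion   | NULL   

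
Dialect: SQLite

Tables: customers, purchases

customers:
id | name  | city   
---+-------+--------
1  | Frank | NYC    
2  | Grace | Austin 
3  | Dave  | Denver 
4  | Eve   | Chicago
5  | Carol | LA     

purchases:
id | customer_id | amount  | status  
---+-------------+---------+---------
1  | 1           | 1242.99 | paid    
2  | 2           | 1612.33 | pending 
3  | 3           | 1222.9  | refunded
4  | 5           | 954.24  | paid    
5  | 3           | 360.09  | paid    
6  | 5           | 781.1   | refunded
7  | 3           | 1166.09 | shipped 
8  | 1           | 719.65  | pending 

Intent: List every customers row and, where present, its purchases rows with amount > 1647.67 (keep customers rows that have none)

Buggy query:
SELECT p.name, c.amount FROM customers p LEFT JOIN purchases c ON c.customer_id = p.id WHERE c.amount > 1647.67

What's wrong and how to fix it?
Bug: A WHERE condition on the right-hand table after LEFT JOIN drops unmatched parents

Fix: Move the right-table condition into the ON clause so unmatched parents are kept

Corrected query:
SELECT p.name, c.amount FROM customers p LEFT JOIN purchases c ON c.customer_id = p.id AND c.amount > 1647.67

Result:
name  | amount
------+-------
Frank | NULL  
Grace | NULL  
Dave  | NULL  
Eve   | NULL  
Carol | NULL  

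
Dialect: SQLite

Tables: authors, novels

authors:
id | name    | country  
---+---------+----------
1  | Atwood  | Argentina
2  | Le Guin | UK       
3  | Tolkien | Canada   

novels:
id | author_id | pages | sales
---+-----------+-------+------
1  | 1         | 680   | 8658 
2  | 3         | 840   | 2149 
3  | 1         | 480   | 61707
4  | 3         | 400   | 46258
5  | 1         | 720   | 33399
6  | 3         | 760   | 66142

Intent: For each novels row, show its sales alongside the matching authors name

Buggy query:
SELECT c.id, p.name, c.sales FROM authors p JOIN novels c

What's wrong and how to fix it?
Bug: Missing join condition: each novels row is matched to all authors rows instead of just its own

Fix: Add ON c.author_id = p.id to the JOIN

Corrected query:
SELECT c.id, p.name, c.sales FROM authors p JOIN novels c ON c.author_id = p.id

Result:
id | name    | sales
---+---------+------
1  | Atwood  | 8658 
2  | Tolkien | 2149 
3  | Atwood  | 61707
4  | Tolkien | 46258
5  | Atwood  | 33399
6  | Tolkien | 66142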